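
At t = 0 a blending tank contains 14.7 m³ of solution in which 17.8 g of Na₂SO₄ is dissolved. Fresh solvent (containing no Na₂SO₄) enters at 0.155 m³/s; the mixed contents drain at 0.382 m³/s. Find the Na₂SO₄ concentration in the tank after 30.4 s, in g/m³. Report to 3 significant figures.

0.785 g/m³

Let m(t) be the amount of Na₂SO₄. Volume: V(t) = V₀ + (Q_in − Q_out) t = 14.7 − 0.22700 t; V(30.4) = 7.7992 m³.
Solute balance: dm/dt = 0 − Q_out C = −Q_out m/V(t).
dm/m = −Q_out dt/(V₀ − 0.22700 t); integrating gives ln(m/m₀) = −(Q_out/(Q_in−Q_out)) ln(V/V₀).
m = m₀ (V₀/V)^(Q_out/(Q_in−Q_out)) = 17.8 × (14.7/7.7992)^(-1.6828) = 6.1263 g.
C = m/V = 6.1263/7.7992 = 0.78550 g/m³.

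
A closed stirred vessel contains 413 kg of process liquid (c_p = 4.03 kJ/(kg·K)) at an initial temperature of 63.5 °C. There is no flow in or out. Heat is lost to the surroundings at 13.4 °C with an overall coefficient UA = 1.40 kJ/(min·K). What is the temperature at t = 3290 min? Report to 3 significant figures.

16.5 °C

Lumped-capacitance energy balance: M c_p dT/dt = UA(T_amb − T).
dT/dt = (T_ss − T)/τ with T_ss = T_amb = 13.400 °C, τ = M c_p/UA = 413·4.03/1.40 = 1188.9 min.
Solution: T(t) = T_ss + (T₀ − T_ss) e^(−t/τ).
T(3290) = 13.400 + (50.100)·0.062826 = 16.548 °C.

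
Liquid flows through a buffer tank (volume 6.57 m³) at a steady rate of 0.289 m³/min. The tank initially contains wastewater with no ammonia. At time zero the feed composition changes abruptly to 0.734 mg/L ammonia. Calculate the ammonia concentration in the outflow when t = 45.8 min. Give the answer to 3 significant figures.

Mass balance on the solute (V constant): V dC/dt = Q(C_in − C).
Rewrite as dC/dt + C/τ = C_in/τ, τ = V/Q = 22.734 min.
This is linear first-order; C(t) = C_in + (C₀ − C_in) e^(−t/τ).
C(45.8) = 0.734 + (0 − 0.734)·e^(−45.8/22.734) = 0.734 + (-0.73400)·0.13337 = 0.63611 mg/L.

0.636 mg/L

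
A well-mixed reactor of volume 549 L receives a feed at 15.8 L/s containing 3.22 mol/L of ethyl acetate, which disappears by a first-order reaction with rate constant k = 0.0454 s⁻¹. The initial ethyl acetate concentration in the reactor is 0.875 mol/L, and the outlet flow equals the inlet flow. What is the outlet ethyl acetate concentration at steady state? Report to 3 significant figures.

1.25 mol/L

Accumulation = in − out − consumed: V dC/dt = Q C_in − Q C − k V C.
At steady state: 0 = Q C_in − (Q + kV) C_ss, so C_ss = Q C_in/(Q + kV).
C_ss = 15.8·3.22/(15.8 + 0.0454·549) = 50.876/40.725 = 1.2493 mol/L.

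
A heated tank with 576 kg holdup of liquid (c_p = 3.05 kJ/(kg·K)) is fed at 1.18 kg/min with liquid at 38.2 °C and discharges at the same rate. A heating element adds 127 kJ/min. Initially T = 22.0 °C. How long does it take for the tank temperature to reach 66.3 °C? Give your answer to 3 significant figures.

Unsteady energy balance on the tank contents: M c_p dT/dt = ṁ c_p (T_in − T) + 127.
τ = M/ṁ = 488.14 min; T_ss = T_in + Q̇/(ṁ c_p) = 73.488 °C.
T(t) = T_ss + (T₀ − T_ss) e^(−t/τ). Set T = 66.3:
e^(−t/τ) = (66.3 − 73.488)/(22.0 − 73.488) = 0.13960
t = −488.14 · ln(0.13960) = 961.13 min.

961 min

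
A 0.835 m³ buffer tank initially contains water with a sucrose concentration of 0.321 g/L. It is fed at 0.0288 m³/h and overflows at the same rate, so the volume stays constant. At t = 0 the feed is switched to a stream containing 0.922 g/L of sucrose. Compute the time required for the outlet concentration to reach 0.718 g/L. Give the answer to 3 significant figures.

31.3 h

Unsteady species balance (constant V, well mixed): V dC/dt = Q(C_in − C), so τ = V/Q = 28.993 h.
C(t) = C_in + (C₀ − C_in) e^(−t/τ). Set C = 0.718 and solve for t:
e^(−t/τ) = (C − C_in)/(C₀ − C_in) = (0.718 − 0.922)/(0.321 − 0.922) = 0.33943
t = −τ ln(…) = 28.993 × 1.0805 = 31.326 h.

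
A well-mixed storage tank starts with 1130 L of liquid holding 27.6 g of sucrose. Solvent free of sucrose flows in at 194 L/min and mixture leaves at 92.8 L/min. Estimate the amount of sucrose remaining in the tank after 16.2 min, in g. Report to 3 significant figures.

Let m(t) be the amount of sucrose. Volume: V(t) = V₀ + (Q_in − Q_out) t = 1130 + 101.20 t; V(16.2) = 2769.4 L.
Solute balance: dm/dt = 0 − Q_out C = −Q_out m/V(t).
Separate: dm/m = −Q_out dt/V(t) ⇒ ln(m/m₀) = −(Q_out/(Q_in−Q_out)) ln(V/V₀).
m = m₀ (V₀/V)^(Q_out/(Q_in−Q_out)) = 27.6 × (1130/2769.4)^(0.91700) = 12.131 g.

12.1 g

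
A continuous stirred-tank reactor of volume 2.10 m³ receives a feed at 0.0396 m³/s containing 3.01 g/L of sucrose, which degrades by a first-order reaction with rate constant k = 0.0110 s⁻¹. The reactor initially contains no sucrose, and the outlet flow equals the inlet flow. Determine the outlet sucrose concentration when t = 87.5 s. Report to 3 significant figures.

V dC/dt = Q(C_in − C) − k V C.
This is linear with rate a = Q/V + k = 0.029857 s⁻¹.
C_ss = Q C_in/(Q + kV) = 1.9011 g/L; C(t) = C_ss + (C₀ − C_ss) e^(−a t).
C(87.5) = 1.9011 + (-1.9011)·e^(−0.029857·87.5) = 1.9011 + (-1.9011)·0.073351 = 1.7616 g/L.

1.76 g/L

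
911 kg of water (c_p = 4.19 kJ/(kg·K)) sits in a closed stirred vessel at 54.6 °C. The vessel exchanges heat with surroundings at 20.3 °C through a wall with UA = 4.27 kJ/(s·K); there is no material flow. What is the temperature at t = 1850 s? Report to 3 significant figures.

M c_p dT/dt = −UA(T − T_amb).
dT/dt = (T_ss − T)/τ with T_ss = T_amb = 20.300 °C, τ = M c_p/UA = 911·4.19/4.27 = 893.93 s.
This is linear first-order; T(t) = T_ss + (T₀ − T_ss) e^(−t/τ).
T(1850) = 20.300 + (34.300)·0.12625 = 24.630 °C.

24.6 °C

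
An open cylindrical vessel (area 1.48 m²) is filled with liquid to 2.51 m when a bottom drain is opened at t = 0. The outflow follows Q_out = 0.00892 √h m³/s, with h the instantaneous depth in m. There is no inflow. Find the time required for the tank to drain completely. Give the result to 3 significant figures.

526 s

A dh/dt = −Q_out = −0.00892 √h.
∫ h^(−1/2) dh = −(0.00892/A) ∫ dt, giving 2√h = 2√h₀ − (0.00892/A) t.
Tank is empty when √h = 0: t_empty = 2A√h₀/0.00892.
t_empty = 2·1.48·√2.51/0.00892 = 2.9600·1.5843/0.00892 = 525.73 s.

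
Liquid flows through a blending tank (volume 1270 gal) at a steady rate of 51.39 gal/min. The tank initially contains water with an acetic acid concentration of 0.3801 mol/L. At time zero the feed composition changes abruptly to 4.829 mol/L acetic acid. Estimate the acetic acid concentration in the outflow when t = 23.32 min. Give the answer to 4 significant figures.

Transient balance on the dissolved component: V dC/dt = Q(C_in − C).
Time constant τ = V/Q = 1270/51.39 = 24.7130 min.
C approaches C_in exponentially: C(t) = C_in + (C₀ − C_in) e^(−t/τ).
C(23.32) = 4.829 + (0.3801 − 4.829)·e^(−23.32/24.7130) = 4.829 + (-4.44890)·0.389211 = 3.09744 mol/L.

3.097 mol/L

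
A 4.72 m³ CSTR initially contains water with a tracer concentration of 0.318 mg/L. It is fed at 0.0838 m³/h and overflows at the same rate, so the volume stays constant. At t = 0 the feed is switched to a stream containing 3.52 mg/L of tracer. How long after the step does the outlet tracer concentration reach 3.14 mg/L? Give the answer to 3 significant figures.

120 h

Species balance on the tank: V dC/dt = Q(C_in − C), so τ = V/Q = 56.325 h.
C(t) = C_in + (C₀ − C_in) e^(−t/τ). Set C = 3.14 and solve for t:
e^(−t/τ) = (C − C_in)/(C₀ − C_in) = (3.14 − 3.52)/(0.318 − 3.52) = 0.11868
t = −τ ln(…) = 56.325 × 2.1314 = 120.05 h.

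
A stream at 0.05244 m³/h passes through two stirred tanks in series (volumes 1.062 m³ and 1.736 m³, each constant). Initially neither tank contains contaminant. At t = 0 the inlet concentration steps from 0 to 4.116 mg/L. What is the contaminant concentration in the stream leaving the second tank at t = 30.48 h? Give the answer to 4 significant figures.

Species balance on tank i: dCᵢ/dt = (Cᵢ₋₁ − Cᵢ)/τᵢ with τᵢ = Vᵢ/Q.
τ₁ = 1.062/0.05244 = 20.2517 h; τ₂ = 1.736/0.05244 = 33.1045 h.
Solving the cascade with C₁(0)=C₂(0)=0 gives C₂(t) = C_in[1 − (τ₁ e^(−t/τ₁) − τ₂ e^(−t/τ₂))/(τ₁ − τ₂)].
At t = 30.48: e^(−t/τ₁) = 0.222004, e^(−t/τ₂) = 0.398232.
C₂ = 4.116·[1 − (20.2517·0.222004 − 33.1045·0.398232)/(-12.8528)] = 4.116·0.324092 = 1.33396 mg/L.

1.334 mg/L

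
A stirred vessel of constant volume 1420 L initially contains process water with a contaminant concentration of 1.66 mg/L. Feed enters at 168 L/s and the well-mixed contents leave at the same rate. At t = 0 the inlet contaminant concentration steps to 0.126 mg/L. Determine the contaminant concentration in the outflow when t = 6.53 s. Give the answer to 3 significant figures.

0.834 mg/L

Unsteady species balance (constant V, well mixed): V dC/dt = Q(C_in − C).
Rewrite as dC/dt + C/τ = C_in/τ, τ = V/Q = 8.4524 s.
C approaches C_in exponentially: C(t) = C_in + (C₀ − C_in) e^(−t/τ).
C(6.53) = 0.126 + (1.66 − 0.126)·e^(−6.53/8.4524) = 0.126 + (1.5340)·0.46183 = 0.83444 mg/L.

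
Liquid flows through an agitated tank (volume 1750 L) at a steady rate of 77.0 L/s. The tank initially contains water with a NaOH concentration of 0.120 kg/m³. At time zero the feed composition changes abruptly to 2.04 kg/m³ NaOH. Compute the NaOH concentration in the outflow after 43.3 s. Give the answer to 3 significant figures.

1.75 kg/m³

Transient balance on the dissolved component: V dC/dt = Q(C_in − C).
Rewrite as dC/dt + C/τ = C_in/τ, τ = V/Q = 22.727 s.
Solution: C(t) = C_in + (C₀ − C_in) e^(−t/τ).
C(43.3) = 2.04 + (0.120 − 2.04)·e^(−43.3/22.727) = 2.04 + (-1.9200)·0.14879 = 1.7543 kg/m³.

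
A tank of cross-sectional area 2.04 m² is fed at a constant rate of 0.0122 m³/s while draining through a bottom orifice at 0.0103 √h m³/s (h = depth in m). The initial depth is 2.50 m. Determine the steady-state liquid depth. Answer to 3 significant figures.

1.40 m

Volume balance on the tank: A dh/dt = Q_in − 0.0103 √h. At steady state dh/dt = 0:
Q_in = 0.0103 √h_ss ⇒ √h_ss = 0.0122/0.0103 = 1.1845.
h_ss = 1.1845² = 1.4030 m. (Since h₀ = 2.50 m > h_ss, the level will fall toward this value.)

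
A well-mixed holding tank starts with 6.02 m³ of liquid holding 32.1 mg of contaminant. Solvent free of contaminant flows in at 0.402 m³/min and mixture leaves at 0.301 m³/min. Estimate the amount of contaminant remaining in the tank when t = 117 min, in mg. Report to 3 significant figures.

Let m(t) be the amount of contaminant. Volume: V(t) = V₀ + (Q_in − Q_out) t = 6.02 + 0.10100 t; V(117) = 17.837 m³.
No contaminant enters, so dm/dt = −Q_out · (m/V).
Separate: dm/m = −Q_out dt/V(t) ⇒ ln(m/m₀) = −(Q_out/(Q_in−Q_out)) ln(V/V₀).
m = m₀ (V₀/V)^(Q_out/(Q_in−Q_out)) = 32.1 × (6.02/17.837)^(2.9802) = 1.2609 mg.

1.26 mg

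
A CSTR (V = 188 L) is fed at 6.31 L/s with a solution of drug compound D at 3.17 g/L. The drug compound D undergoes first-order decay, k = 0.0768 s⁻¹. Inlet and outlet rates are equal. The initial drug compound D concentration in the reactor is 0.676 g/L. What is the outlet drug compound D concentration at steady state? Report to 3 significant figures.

Species balance: V dC/dt = Q C_in − Q C − k V C.
At steady state: 0 = Q C_in − (Q + kV) C_ss, so C_ss = Q C_in/(Q + kV).
C_ss = 6.31·3.17/(6.31 + 0.0768·188) = 20.003/20.748 = 0.96406 g/L.

0.964 g/L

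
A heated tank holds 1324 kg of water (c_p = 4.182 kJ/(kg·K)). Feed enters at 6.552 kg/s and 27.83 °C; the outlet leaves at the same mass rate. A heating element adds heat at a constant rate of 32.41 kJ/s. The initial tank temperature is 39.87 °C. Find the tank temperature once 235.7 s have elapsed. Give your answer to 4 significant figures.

M c_p dT/dt = ṁ c_p (T_in − T) + Q̇.
τ = M/ṁ = 202.076 s; T_ss = T_in + Q̇/(ṁ c_p) = 27.83 + 32.41/(6.552·4.182) = 29.0128 °C.
This is linear first-order; T(t) = T_ss + (T₀ − T_ss) e^(−t/τ).
T(235.7) = 29.0128 + (10.8572)·e^(−235.7/202.076) = 29.0128 + (10.8572)·0.311488 = 32.3947 °C.

32.39 °C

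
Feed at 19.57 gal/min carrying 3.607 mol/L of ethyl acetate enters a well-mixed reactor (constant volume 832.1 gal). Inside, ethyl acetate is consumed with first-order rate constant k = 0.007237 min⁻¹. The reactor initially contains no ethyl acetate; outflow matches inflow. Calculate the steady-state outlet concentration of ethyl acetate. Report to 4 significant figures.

2.758 mol/L

Accumulation = in − out − consumed: V dC/dt = Q C_in − Q C − k V C.
Steady state (dC/dt = 0): C_ss = Q C_in/(Q + kV) = C_in/(1 + kV/Q).
C_ss = 19.57·3.607/(19.57 + 0.007237·832.1) = 70.5890/25.5919 = 2.75825 mol/L.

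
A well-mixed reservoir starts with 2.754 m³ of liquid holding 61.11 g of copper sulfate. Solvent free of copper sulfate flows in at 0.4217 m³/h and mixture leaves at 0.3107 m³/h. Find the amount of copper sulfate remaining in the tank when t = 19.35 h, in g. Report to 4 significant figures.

12.17 g

Let m(t) be the amount of copper sulfate. Volume: V(t) = V₀ + (Q_in − Q_out) t = 2.754 + 0.111000 t; V(19.35) = 4.90185 m³.
No copper sulfate enters, so dm/dt = −Q_out · (m/V).
Separate: dm/m = −Q_out dt/V(t) ⇒ ln(m/m₀) = −(Q_out/(Q_in−Q_out)) ln(V/V₀).
m = m₀ (V₀/V)^(Q_out/(Q_in−Q_out)) = 61.11 × (2.754/4.90185)^(2.79910) = 12.1683 g.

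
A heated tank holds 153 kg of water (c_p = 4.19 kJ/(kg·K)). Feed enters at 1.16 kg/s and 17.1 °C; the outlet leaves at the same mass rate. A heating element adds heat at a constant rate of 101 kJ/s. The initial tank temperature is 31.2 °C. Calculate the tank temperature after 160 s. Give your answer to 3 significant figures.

35.9 °C

M c_p dT/dt = ṁ c_p (T_in − T) + Q̇.
Rearrange: dT/dt = (T_ss − T)/τ with τ = M/ṁ = 131.90 s and T_ss = T_in + Q̇/(ṁ c_p) = 37.880 °C.
T approaches T_ss exponentially: T(t) = T_ss + (T₀ − T_ss) e^(−t/τ).
T(160) = 37.880 + (-6.6802)·e^(−160/131.90) = 37.880 + (-6.6802)·0.29728 = 35.894 °C.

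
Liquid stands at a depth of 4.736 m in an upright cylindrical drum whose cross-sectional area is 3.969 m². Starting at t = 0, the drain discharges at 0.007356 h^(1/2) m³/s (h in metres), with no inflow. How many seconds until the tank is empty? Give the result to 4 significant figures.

2348 s

Accumulation of liquid (constant cross-section A): A dh/dt = −0.007356 √h.
∫ h^(−1/2) dh = −(0.007356/A) ∫ dt, giving 2√h = 2√h₀ − (0.007356/A) t.
Set h = 0: 2√h₀ = (0.007356/A) t_empty ⇒ t_empty = 2A√h₀/0.007356.
t_empty = 2·3.969·√4.736/0.007356 = 7.93800·2.17624/0.007356 = 2348.42 s.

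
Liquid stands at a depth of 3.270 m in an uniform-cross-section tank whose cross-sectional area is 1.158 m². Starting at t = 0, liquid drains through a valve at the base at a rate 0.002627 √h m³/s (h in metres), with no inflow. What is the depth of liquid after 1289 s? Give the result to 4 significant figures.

A dh/dt = −Q_out = −0.002627 √h.
∫ h^(−1/2) dh = −(0.002627/A) ∫ dt, giving 2√h = 2√h₀ − (0.002627/A) t.
√h = √3.270 − 0.002627·1289/(2·1.158) = 1.80831 − 1.46209 = 0.346223.
h = 0.346223² = 0.119870 m.

0.1199 m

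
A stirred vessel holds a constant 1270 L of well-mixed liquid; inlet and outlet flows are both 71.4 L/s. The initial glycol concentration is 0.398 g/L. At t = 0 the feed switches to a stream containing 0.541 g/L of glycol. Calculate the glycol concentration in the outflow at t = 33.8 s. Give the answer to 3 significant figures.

Mass balance on the solute (V constant): V dC/dt = Q(C_in − C).
Time constant τ = V/Q = 1270/71.4 = 17.787 s.
This is linear first-order; C(t) = C_in + (C₀ − C_in) e^(−t/τ).
C(33.8) = 0.541 + (0.398 − 0.541)·e^(−33.8/17.787) = 0.541 + (-0.14300)·0.14953 = 0.51962 g/L.

0.520 g/L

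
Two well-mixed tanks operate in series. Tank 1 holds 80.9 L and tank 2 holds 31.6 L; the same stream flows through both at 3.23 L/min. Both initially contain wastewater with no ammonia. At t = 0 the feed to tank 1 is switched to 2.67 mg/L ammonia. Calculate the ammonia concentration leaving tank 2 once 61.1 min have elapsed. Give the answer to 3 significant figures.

2.29 mg/L

Each tank obeys Vᵢ dCᵢ/dt = Q(Cᵢ₋₁ − Cᵢ), so τᵢ = Vᵢ/Q.
τ₁ = 80.9/3.23 = 25.046 min; τ₂ = 31.6/3.23 = 9.7833 min.
Tank 1: C₁ = C_in(1 − e^(−t/τ₁)). Tank 2 (τ₁ ≠ τ₂): C₂ = C_in[1 − (τ₁ e^(−t/τ₁) − τ₂ e^(−t/τ₂))/(τ₁ − τ₂)].
At t = 61.1: e^(−t/τ₁) = 0.087207, e^(−t/τ₂) = 0.0019395.
C₂ = 2.67·[1 − (25.046·0.087207 − 9.7833·0.0019395)/(15.263)] = 2.67·0.85814 = 2.2912 mg/L.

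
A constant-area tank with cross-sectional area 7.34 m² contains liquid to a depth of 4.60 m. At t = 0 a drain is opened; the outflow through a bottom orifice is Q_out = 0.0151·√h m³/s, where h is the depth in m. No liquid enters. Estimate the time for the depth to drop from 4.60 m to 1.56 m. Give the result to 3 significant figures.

871 s

A dh/dt = −Q_out = −0.0151 √h.
∫ h^(−1/2) dh = −(0.0151/A) ∫ dt, giving 2√h = 2√h₀ − (0.0151/A) t.
t = 2A(√h₀ − √h)/0.0151 = 2·7.34·(√4.60 − √1.56)/0.0151
  = 14.680 × (2.1448 − 1.2490) / 0.0151 = 870.85 s.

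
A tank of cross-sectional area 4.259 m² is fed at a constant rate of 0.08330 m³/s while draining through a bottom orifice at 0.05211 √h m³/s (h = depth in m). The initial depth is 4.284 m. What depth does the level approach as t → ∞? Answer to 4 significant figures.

Level balance: A dh/dt = 0.08330 − 0.05211 √h. Setting dh/dt = 0:
Q_in = 0.05211 √h_ss ⇒ √h_ss = 0.08330/0.05211 = 1.59854.
h_ss = 1.59854² = 2.55534 m. (Since h₀ = 4.284 m > h_ss, the level will fall toward this value.)

2.555 m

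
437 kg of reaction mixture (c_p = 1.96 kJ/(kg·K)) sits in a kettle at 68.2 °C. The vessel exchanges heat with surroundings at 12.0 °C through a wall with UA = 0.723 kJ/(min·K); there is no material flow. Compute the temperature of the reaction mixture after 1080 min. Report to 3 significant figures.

M c_p dT/dt = −UA(T − T_amb).
dT/dt = (T_ss − T)/τ with T_ss = T_amb = 12.000 °C, τ = M c_p/UA = 437·1.96/0.723 = 1184.7 min.
Integrating: T(t) = T_ss + (T₀ − T_ss) e^(−t/τ).
T(1080) = 12.000 + (56.200)·0.40186 = 34.585 °C.

34.6 °C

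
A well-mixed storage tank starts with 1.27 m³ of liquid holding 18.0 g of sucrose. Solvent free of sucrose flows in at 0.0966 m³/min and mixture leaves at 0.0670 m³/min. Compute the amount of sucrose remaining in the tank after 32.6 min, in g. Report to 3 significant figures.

5.01 g

Total volume: dV/dt = Q_in − Q_out = 0.029600 m³/min, so V(t) = 1.27 + 0.029600 t and V(32.6) = 2.2350 m³.
Solute balance: dm/dt = 0 − Q_out C = −Q_out m/V(t).
dm/m = −Q_out dt/(V₀ + 0.029600 t); integrating gives ln(m/m₀) = −(Q_out/(Q_in−Q_out)) ln(V/V₀).
m = m₀ (V₀/V)^(Q_out/(Q_in−Q_out)) = 18.0 × (1.27/2.2350)^(2.2635) = 5.0079 g.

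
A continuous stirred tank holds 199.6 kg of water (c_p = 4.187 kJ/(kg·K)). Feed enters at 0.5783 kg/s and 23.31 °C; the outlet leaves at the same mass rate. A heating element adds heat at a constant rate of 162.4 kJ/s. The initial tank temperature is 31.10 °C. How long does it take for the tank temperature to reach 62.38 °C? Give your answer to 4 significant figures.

258.9 s

Heat balance on the well-mixed liquid: M c_p dT/dt = ṁ c_p (T_in − T) + 162.4.
τ = M/ṁ = 345.150 s; T_ss = T_in + Q̇/(ṁ c_p) = 90.3802 °C.
T(t) = T_ss + (T₀ − T_ss) e^(−t/τ). Set T = 62.38:
e^(−t/τ) = (62.38 − 90.3802)/(31.10 − 90.3802) = 0.472337
t = −345.150 · ln(0.472337) = 258.884 s.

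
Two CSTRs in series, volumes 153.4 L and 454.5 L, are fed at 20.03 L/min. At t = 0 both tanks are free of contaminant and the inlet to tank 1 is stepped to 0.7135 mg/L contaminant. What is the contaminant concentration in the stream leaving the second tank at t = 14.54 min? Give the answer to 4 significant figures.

Species balance on tank i: dCᵢ/dt = (Cᵢ₋₁ − Cᵢ)/τᵢ with τᵢ = Vᵢ/Q.
τ₁ = 153.4/20.03 = 7.65851 min; τ₂ = 454.5/20.03 = 22.6910 min.
Solving the cascade with C₁(0)=C₂(0)=0 gives C₂(t) = C_in[1 − (τ₁ e^(−t/τ₁) − τ₂ e^(−t/τ₂))/(τ₁ − τ₂)].
At t = 14.54: e^(−t/τ₁) = 0.149787, e^(−t/τ₂) = 0.526879.
C₂ = 0.7135·[1 − (7.65851·0.149787 − 22.6910·0.526879)/(-15.0325)] = 0.7135·0.281005 = 0.200497 mg/L.

0.2005 mg/L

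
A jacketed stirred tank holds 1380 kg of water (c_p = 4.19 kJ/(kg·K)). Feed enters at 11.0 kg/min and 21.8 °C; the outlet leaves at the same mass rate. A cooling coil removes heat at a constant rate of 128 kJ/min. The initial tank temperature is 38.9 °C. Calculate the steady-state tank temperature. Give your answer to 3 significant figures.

19.0 °C

M c_p dT/dt = ṁ c_p (T_in − T) − Q̇.
At steady state dT/dt = 0 ⇒ T_ss = T_in − Q̇/(ṁ c_p) = 21.8 − 128/(11.0·4.19) = 19.023 °C.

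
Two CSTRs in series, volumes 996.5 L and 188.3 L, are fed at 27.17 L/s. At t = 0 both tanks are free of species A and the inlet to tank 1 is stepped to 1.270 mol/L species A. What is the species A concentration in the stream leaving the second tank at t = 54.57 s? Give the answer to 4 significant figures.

Species balance on tank i: dCᵢ/dt = (Cᵢ₋₁ − Cᵢ)/τᵢ with τᵢ = Vᵢ/Q.
τ₁ = 996.5/27.17 = 36.6765 s; τ₂ = 188.3/27.17 = 6.93044 s.
Solving the cascade with C₁(0)=C₂(0)=0 gives C₂(t) = C_in[1 − (τ₁ e^(−t/τ₁) − τ₂ e^(−t/τ₂))/(τ₁ − τ₂)].
At t = 54.57: e^(−t/τ₁) = 0.225852, e^(−t/τ₂) = 0.000380524.
C₂ = 1.270·[1 − (36.6765·0.225852 − 6.93044·0.000380524)/(29.7460)] = 1.270·0.721616 = 0.916452 mol/L.

0.9165 mol/L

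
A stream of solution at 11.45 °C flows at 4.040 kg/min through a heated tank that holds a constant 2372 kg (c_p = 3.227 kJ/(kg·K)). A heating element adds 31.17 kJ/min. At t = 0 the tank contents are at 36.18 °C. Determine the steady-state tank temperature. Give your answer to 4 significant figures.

Energy balance: M c_p dT/dt = ṁ c_p (T_in − T) + 31.17.
At steady state dT/dt = 0 ⇒ T_ss = T_in + Q̇/(ṁ c_p) = 11.45 + 31.17/(4.040·3.227) = 13.8409 °C.

13.84 °C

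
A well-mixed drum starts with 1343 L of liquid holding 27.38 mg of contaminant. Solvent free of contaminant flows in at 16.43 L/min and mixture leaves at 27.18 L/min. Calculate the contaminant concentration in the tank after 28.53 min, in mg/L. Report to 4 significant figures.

Total volume: dV/dt = Q_in − Q_out = -10.7500 L/min, so V(t) = 1343 − 10.7500 t and V(28.53) = 1036.30 L.
Species balance (pure solvent in): dm/dt = −Q_out · m/V(t).
dm/m = −Q_out dt/(V₀ − 10.7500 t); integrating gives ln(m/m₀) = −(Q_out/(Q_in−Q_out)) ln(V/V₀).
m = m₀ (V₀/V)^(Q_out/(Q_in−Q_out)) = 27.38 × (1343/1036.30)^(-2.52837) = 14.2156 mg.
C = m/V = 14.2156/1036.30 = 0.0137176 mg/L.

0.01372 mg/L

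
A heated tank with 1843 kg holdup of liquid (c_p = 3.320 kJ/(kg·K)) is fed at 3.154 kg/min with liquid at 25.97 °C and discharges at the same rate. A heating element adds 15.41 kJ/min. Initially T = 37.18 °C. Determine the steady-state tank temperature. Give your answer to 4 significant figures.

27.44 °C

Energy balance: M c_p dT/dt = ṁ c_p (T_in − T) + 15.41.
At steady state dT/dt = 0 ⇒ T_ss = T_in + Q̇/(ṁ c_p) = 25.97 + 15.41/(3.154·3.320) = 27.4416 °C.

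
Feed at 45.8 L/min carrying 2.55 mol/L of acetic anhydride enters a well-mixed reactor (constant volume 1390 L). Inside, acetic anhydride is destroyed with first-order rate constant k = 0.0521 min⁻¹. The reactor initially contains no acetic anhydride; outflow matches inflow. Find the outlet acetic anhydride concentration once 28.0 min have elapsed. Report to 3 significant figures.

0.897 mol/L

Species balance: V dC/dt = Q C_in − Q C − k V C.
dC/dt = (Q/V) C_in − (Q/V + k) C; effective rate a = Q/V + k = 0.032950 + 0.0521 = 0.085050 min⁻¹.
C_ss = Q C_in/(Q + kV) = 0.98791 mol/L; C(t) = C_ss + (C₀ − C_ss) e^(−a t).
C(28.0) = 0.98791 + (-0.98791)·e^(−0.085050·28.0) = 0.98791 + (-0.98791)·0.092422 = 0.89661 mol/L.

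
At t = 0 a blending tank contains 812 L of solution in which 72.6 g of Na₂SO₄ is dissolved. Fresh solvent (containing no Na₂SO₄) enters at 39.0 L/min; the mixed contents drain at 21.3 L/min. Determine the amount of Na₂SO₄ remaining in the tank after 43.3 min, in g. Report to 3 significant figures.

Let m(t) be the amount of Na₂SO₄. Volume: V(t) = V₀ + (Q_in − Q_out) t = 812 + 17.700 t; V(43.3) = 1578.4 L.
Solute balance: dm/dt = 0 − Q_out C = −Q_out m/V(t).
Separate: dm/m = −Q_out dt/V(t) ⇒ ln(m/m₀) = −(Q_out/(Q_in−Q_out)) ln(V/V₀).
m = m₀ (V₀/V)^(Q_out/(Q_in−Q_out)) = 72.6 × (812/1578.4)^(1.2034) = 32.626 g.

32.6 g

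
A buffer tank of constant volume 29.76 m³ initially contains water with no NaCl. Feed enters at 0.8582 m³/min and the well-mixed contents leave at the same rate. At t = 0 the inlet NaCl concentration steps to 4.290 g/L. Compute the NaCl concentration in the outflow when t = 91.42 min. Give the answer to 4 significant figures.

3.983 g/L

Species balance on the tank: V dC/dt = Q(C_in − C).
Time constant τ = V/Q = 29.76/0.8582 = 34.6772 min.
Solution: C(t) = C_in + (C₀ − C_in) e^(−t/τ).
C(91.42) = 4.290 + (0 − 4.290)·e^(−91.42/34.6772) = 4.290 + (-4.29000)·0.0716249 = 3.98273 g/L.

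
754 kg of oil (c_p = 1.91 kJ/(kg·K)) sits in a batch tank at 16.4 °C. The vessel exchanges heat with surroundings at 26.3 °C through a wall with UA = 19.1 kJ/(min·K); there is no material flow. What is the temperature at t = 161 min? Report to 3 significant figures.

25.1 °C

Heat balance on the well-mixed liquid: M c_p dT/dt = −UA(T − T_amb).
dT/dt = (T_ss − T)/τ with T_ss = T_amb = 26.300 °C, τ = M c_p/UA = 754·1.91/19.1 = 75.400 min.
Solution: T(t) = T_ss + (T₀ − T_ss) e^(−t/τ).
T(161) = 26.300 + (-9.9000)·0.11821 = 25.130 °C.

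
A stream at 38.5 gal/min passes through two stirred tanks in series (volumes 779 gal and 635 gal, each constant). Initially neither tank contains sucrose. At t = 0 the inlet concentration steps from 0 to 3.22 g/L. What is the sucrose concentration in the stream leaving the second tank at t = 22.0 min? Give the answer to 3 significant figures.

1.09 g/L

Each tank obeys Vᵢ dCᵢ/dt = Q(Cᵢ₋₁ − Cᵢ), so τᵢ = Vᵢ/Q.
τ₁ = 779/38.5 = 20.234 min; τ₂ = 635/38.5 = 16.494 min.
Solving the cascade with C₁(0)=C₂(0)=0 gives C₂(t) = C_in[1 − (τ₁ e^(−t/τ₁) − τ₂ e^(−t/τ₂))/(τ₁ − τ₂)].
At t = 22.0: e^(−t/τ₁) = 0.33713, e^(−t/τ₂) = 0.26346.
C₂ = 3.22·[1 − (20.234·0.33713 − 16.494·0.26346)/(3.7403)] = 3.22·0.33801 = 1.0884 g/L.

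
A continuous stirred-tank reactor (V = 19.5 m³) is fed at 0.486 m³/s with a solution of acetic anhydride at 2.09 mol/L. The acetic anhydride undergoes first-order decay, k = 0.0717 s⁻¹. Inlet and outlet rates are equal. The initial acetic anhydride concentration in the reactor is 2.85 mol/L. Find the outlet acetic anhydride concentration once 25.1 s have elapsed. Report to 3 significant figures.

0.744 mol/L

V dC/dt = Q(C_in − C) − k V C.
dC/dt = (Q/V) C_in − (Q/V + k) C; effective rate a = Q/V + k = 0.024923 + 0.0717 = 0.096623 s⁻¹.
C_ss = Q C_in/(Q + kV) = 0.53910 mol/L; C(t) = C_ss + (C₀ − C_ss) e^(−a t).
C(25.1) = 0.53910 + (2.3109)·e^(−0.096623·25.1) = 0.53910 + (2.3109)·0.088457 = 0.74351 mol/L.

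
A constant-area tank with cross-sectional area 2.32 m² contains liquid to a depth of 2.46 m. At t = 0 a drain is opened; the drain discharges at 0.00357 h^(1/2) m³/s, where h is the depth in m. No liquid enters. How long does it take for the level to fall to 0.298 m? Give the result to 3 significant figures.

With no inflow, A dh/dt = −0.00357 √h.
This is separable: 2 d(√h)/dt = −0.00357/A, so √h = √h₀ − (0.00357/(2A)) t.
t = 2A(√h₀ − √h)/0.00357 = 2·2.32·(√2.46 − √0.298)/0.00357
  = 4.6400 × (1.5684 − 0.54589) / 0.00357 = 1329.0 s.

1330 s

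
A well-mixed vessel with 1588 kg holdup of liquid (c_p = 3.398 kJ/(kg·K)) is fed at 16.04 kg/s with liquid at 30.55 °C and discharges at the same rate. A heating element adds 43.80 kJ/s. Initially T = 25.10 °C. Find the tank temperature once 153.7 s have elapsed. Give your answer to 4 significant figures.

30.03 °C

First-law balance (no shaft work): M c_p dT/dt = ṁ c_p (T_in − T) + 43.80.
τ = M/ṁ = 99.0025 s; T_ss = T_in + Q̇/(ṁ c_p) = 30.55 + 43.80/(16.04·3.398) = 31.3536 °C.
T approaches T_ss exponentially: T(t) = T_ss + (T₀ − T_ss) e^(−t/τ).
T(153.7) = 31.3536 + (-6.25361)·e^(−153.7/99.0025) = 31.3536 + (-6.25361)·0.211721 = 30.0296 °C.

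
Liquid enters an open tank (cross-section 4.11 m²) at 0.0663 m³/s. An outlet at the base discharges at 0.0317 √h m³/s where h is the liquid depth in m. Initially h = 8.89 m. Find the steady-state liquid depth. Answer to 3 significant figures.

4.37 m

Level balance: A dh/dt = 0.0663 − 0.0317 √h. Setting dh/dt = 0:
Q_in = 0.0317 √h_ss ⇒ √h_ss = 0.0663/0.0317 = 2.0915.
h_ss = 2.0915² = 4.3743 m. (Since h₀ = 8.89 m > h_ss, the level will fall toward this value.)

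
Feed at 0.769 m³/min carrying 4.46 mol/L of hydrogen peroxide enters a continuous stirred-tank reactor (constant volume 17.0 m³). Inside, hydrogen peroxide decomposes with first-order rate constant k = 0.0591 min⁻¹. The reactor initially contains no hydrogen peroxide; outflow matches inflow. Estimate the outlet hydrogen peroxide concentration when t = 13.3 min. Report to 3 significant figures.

Accumulation = in − out − consumed: V dC/dt = Q C_in − Q C − k V C.
dC/dt = (Q/V) C_in − (Q/V + k) C; effective rate a = Q/V + k = 0.045235 + 0.0591 = 0.10434 min⁻¹.
C_ss = Q C_in/(Q + kV) = 1.9337 mol/L; C(t) = C_ss + (C₀ − C_ss) e^(−a t).
C(13.3) = 1.9337 + (-1.9337)·e^(−0.10434·13.3) = 1.9337 + (-1.9337)·0.24966 = 1.4509 mol/L.

1.45 mol/L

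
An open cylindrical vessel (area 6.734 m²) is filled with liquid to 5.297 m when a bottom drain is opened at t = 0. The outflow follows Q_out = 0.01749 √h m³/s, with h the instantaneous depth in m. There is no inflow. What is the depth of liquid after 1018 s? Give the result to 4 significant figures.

With no inflow, A dh/dt = −0.01749 √h.
Separate and integrate: 2(√h − √h₀) = −(0.01749/A) t.
√h = √5.297 − 0.01749·1018/(2·6.734) = 2.30152 − 1.32201 = 0.979512.
h = 0.979512² = 0.959444 m.

0.9594 m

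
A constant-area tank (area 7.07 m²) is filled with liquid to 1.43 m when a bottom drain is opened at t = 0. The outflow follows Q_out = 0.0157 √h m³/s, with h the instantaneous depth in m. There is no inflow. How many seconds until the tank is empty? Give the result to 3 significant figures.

With no inflow, A dh/dt = −0.0157 √h.
Separate and integrate: 2(√h − √h₀) = −(0.0157/A) t.
Tank is empty when √h = 0: t_empty = 2A√h₀/0.0157.
t_empty = 2·7.07·√1.43/0.0157 = 14.140·1.1958/0.0157 = 1077.0 s.

1080 s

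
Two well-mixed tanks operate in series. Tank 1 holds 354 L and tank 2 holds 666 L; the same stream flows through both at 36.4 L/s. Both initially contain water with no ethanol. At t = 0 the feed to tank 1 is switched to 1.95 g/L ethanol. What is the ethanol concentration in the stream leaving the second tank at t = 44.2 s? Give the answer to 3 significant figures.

1.60 g/L

Time constants: τᵢ = Vᵢ/Q for each well-mixed tank.
τ₁ = 354/36.4 = 9.7253 s; τ₂ = 666/36.4 = 18.297 s.
Tank 1: C₁ = C_in(1 − e^(−t/τ₁)). Tank 2 (τ₁ ≠ τ₂): C₂ = C_in[1 − (τ₁ e^(−t/τ₁) − τ₂ e^(−t/τ₂))/(τ₁ − τ₂)].
At t = 44.2: e^(−t/τ₁) = 0.010622, e^(−t/τ₂) = 0.089302.
C₂ = 1.95·[1 − (9.7253·0.010622 − 18.297·0.089302)/(-8.5714)] = 1.95·0.82143 = 1.6018 g/L.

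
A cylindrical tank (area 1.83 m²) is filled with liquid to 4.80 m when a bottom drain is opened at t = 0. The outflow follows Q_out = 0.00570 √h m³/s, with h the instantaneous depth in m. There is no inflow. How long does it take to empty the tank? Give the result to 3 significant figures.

1410 s

A dh/dt = −Q_out = −0.00570 √h.
This is separable: 2 d(√h)/dt = −0.00570/A, so √h = √h₀ − (0.00570/(2A)) t.
Tank is empty when √h = 0: t_empty = 2A√h₀/0.00570.
t_empty = 2·1.83·√4.80/0.00570 = 3.6600·2.1909/0.00570 = 1406.8 s.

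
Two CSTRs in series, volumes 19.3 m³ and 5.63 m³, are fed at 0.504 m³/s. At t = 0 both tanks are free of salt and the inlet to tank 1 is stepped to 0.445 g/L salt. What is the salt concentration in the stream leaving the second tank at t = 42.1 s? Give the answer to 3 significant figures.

0.240 g/L

Time constants: τᵢ = Vᵢ/Q for each well-mixed tank.
τ₁ = 19.3/0.504 = 38.294 s; τ₂ = 5.63/0.504 = 11.171 s.
Tank 1: C₁ = C_in(1 − e^(−t/τ₁)). Tank 2 (τ₁ ≠ τ₂): C₂ = C_in[1 − (τ₁ e^(−t/τ₁) − τ₂ e^(−t/τ₂))/(τ₁ − τ₂)].
At t = 42.1: e^(−t/τ₁) = 0.33307, e^(−t/τ₂) = 0.023080.
C₂ = 0.445·[1 − (38.294·0.33307 − 11.171·0.023080)/(27.123)] = 0.445·0.53926 = 0.23997 g/L.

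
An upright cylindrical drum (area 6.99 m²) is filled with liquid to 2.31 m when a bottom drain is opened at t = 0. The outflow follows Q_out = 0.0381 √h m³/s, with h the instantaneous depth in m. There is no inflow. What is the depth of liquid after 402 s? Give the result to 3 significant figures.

0.180 m

Accumulation of liquid (constant cross-section A): A dh/dt = −0.0381 √h.
This is separable: 2 d(√h)/dt = −0.0381/A, so √h = √h₀ − (0.0381/(2A)) t.
√h = √2.31 − 0.0381·402/(2·6.99) = 1.5199 − 1.0956 = 0.42429.
h = 0.42429² = 0.18002 m.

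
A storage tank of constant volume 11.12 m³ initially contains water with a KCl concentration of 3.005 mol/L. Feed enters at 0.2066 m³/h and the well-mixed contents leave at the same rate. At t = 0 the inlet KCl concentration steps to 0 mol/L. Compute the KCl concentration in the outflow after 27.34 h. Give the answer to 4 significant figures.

1.808 mol/L

Unsteady species balance (constant V, well mixed): V dC/dt = Q(C_in − C).
So dC/dt = (C_in − C)/τ with τ = V/Q = 11.12/0.2066 = 53.8238 h.
Solution: C(t) = C_in + (C₀ − C_in) e^(−t/τ).
C(27.34) = 0 + (3.005 − 0)·e^(−27.34/53.8238) = 0 + (3.00500)·0.601726 = 1.80819 mol/L.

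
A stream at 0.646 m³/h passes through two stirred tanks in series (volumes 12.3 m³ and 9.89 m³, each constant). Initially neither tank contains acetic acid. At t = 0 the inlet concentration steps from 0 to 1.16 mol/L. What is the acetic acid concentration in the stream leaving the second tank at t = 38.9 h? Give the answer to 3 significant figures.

Time constants: τᵢ = Vᵢ/Q for each well-mixed tank.
τ₁ = 12.3/0.646 = 19.040 h; τ₂ = 9.89/0.646 = 15.310 h.
Solving the cascade with C₁(0)=C₂(0)=0 gives C₂(t) = C_in[1 − (τ₁ e^(−t/τ₁) − τ₂ e^(−t/τ₂))/(τ₁ − τ₂)].
At t = 38.9: e^(−t/τ₁) = 0.12963, e^(−t/τ₂) = 0.078796.
C₂ = 1.16·[1 − (19.040·0.12963 − 15.310·0.078796)/(3.7307)] = 1.16·0.66174 = 0.76762 mol/L.

0.768 mol/L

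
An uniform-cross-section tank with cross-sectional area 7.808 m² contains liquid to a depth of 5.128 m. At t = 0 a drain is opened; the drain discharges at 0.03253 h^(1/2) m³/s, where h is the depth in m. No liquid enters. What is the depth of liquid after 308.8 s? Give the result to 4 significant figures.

2.628 m

Mass balance (ρ constant): A dh/dt = −0.03253 √h.
Separate and integrate: 2(√h − √h₀) = −(0.03253/A) t.
√h = √5.128 − 0.03253·308.8/(2·7.808) = 2.26451 − 0.643267 = 1.62124.
h = 1.62124² = 2.62842 m.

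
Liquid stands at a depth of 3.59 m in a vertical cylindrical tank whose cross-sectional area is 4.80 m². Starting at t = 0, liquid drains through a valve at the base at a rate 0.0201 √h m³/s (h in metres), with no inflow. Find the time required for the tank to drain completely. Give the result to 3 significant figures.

A dh/dt = −Q_out = −0.0201 √h.
Separate and integrate: 2(√h − √h₀) = −(0.0201/A) t.
Set h = 0: 2√h₀ = (0.0201/A) t_empty ⇒ t_empty = 2A√h₀/0.0201.
t_empty = 2·4.80·√3.59/0.0201 = 9.6000·1.8947/0.0201 = 904.95 s.

905 s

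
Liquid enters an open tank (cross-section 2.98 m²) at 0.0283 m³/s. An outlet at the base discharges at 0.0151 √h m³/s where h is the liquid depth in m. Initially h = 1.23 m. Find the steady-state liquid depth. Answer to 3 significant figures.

3.51 m

Level balance: A dh/dt = 0.0283 − 0.0151 √h. Setting dh/dt = 0:
Q_in = 0.0151 √h_ss ⇒ √h_ss = 0.0283/0.0151 = 1.8742.
h_ss = 1.8742² = 3.5125 m. (Since h₀ = 1.23 m < h_ss, the level will rise toward this value.)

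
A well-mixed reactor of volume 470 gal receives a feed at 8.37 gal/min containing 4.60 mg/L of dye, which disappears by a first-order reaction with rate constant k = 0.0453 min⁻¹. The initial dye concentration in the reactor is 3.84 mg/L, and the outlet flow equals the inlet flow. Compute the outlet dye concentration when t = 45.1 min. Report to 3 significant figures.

Species balance: V dC/dt = Q C_in − Q C − k V C.
dC/dt = (Q/V) C_in − (Q/V + k) C; effective rate a = Q/V + k = 0.017809 + 0.0453 = 0.063109 min⁻¹.
C_ss = Q C_in/(Q + kV) = 1.2981 mg/L; C(t) = C_ss + (C₀ − C_ss) e^(−a t).
C(45.1) = 1.2981 + (2.5419)·e^(−0.063109·45.1) = 1.2981 + (2.5419)·0.058065 = 1.4457 mg/L.

1.45 mg/L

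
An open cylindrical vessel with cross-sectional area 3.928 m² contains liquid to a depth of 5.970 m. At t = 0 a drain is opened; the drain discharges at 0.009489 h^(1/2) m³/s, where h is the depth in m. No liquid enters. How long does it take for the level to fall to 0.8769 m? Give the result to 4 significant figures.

With no inflow, A dh/dt = −0.009489 √h.
∫ h^(−1/2) dh = −(0.009489/A) ∫ dt, giving 2√h = 2√h₀ − (0.009489/A) t.
t = 2A(√h₀ − √h)/0.009489 = 2·3.928·(√5.970 − √0.8769)/0.009489
  = 7.85600 × (2.44336 − 0.936429) / 0.009489 = 1247.60 s.

1248 s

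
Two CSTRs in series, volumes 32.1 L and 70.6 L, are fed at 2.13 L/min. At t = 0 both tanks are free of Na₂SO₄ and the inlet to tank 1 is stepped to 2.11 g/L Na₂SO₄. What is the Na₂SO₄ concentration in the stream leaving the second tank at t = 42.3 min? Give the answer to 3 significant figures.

Species balance on tank i: dCᵢ/dt = (Cᵢ₋₁ − Cᵢ)/τᵢ with τᵢ = Vᵢ/Q.
τ₁ = 32.1/2.13 = 15.070 min; τ₂ = 70.6/2.13 = 33.146 min.
Tank 1: C₁ = C_in(1 − e^(−t/τ₁)). Tank 2 (τ₁ ≠ τ₂): C₂ = C_in[1 − (τ₁ e^(−t/τ₁) − τ₂ e^(−t/τ₂))/(τ₁ − τ₂)].
At t = 42.3: e^(−t/τ₁) = 0.060397, e^(−t/τ₂) = 0.27910.
C₂ = 2.11·[1 − (15.070·0.060397 − 33.146·0.27910)/(-18.075)] = 2.11·0.53855 = 1.1364 g/L.

1.14 g/L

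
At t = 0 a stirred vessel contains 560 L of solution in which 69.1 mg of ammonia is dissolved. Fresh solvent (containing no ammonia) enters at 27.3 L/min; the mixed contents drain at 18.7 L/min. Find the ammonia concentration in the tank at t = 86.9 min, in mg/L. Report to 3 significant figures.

0.00837 mg/L

Let m(t) be the amount of ammonia. Volume: V(t) = V₀ + (Q_in − Q_out) t = 560 + 8.6000 t; V(86.9) = 1307.3 L.
Species balance (pure solvent in): dm/dt = −Q_out · m/V(t).
Separate: dm/m = −Q_out dt/V(t) ⇒ ln(m/m₀) = −(Q_out/(Q_in−Q_out)) ln(V/V₀).
m = m₀ (V₀/V)^(Q_out/(Q_in−Q_out)) = 69.1 × (560/1307.3)^(2.1744) = 10.936 mg.
C = m/V = 10.936/1307.3 = 0.0083650 mg/L.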